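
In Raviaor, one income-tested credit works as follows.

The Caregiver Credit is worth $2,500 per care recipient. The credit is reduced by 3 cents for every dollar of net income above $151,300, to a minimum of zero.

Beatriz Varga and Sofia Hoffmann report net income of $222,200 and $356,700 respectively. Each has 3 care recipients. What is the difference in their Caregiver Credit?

$4,035

Beatriz ($222,200): Caregiver Credit: base = 3 × $2,500 = $7,500. 3% of the $70,900 excess over $151,300 is $2,127; credit = $7,500 − $2,127 = $5,373.
Sofia ($356,700): Caregiver Credit: base = 3 × $2,500 = $7,500. 3% of the $205,400 excess over $151,300 is $6,162; credit = $7,500 − $6,162 = $1,338.
Difference: |$5,373 − $1,338| = $4,035.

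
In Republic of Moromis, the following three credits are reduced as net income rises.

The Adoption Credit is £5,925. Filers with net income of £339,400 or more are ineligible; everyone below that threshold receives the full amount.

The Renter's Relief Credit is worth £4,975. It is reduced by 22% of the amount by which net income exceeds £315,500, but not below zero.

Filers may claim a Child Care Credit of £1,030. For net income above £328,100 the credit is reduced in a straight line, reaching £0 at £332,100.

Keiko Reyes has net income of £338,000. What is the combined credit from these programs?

Adoption Credit: £338,000 is below the £339,400 cutoff, so the full £5,925 applies.
Renter's Relief Credit: 22% of the £22,500 excess over £315,500 is £4,950; credit = £4,975 − £4,950 = £25.
Child Care Credit: £338,000 is at or above £332,100, so the credit is £0.
Total: £5,925 + £25 + £0 = £5,950.

£5,950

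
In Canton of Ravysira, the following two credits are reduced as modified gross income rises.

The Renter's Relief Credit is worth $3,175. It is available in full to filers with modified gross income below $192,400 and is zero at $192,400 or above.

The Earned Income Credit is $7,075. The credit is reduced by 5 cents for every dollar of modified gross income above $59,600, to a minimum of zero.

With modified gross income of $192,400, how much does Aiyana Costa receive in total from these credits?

$435

Renter's Relief Credit: $192,400 meets or exceeds the $192,400 cutoff, so the credit is $0.
Earned Income Credit: 5% of the $132,800 excess over $59,600 is $6,640; credit = $7,075 − $6,640 = $435.
Total: $0 + $435 = $435.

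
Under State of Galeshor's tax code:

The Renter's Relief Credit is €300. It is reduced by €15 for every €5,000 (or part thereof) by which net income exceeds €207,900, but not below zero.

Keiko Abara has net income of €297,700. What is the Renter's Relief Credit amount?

Renter's Relief Credit: income exceeds €207,900 by €89,800, which is 18 full-or-partial €5,000 increments; reduction = 18 × €15 = €270, leaving €30.

€30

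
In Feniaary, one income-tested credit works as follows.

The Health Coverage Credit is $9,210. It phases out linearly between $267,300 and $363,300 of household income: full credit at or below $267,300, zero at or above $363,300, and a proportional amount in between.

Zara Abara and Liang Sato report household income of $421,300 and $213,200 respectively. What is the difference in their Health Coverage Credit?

Zara ($421,300): Health Coverage Credit: $421,300 is at or above $363,300, so the credit is $0.
Liang ($213,200): Health Coverage Credit: $213,200 is at or below the $267,300 threshold, so the full $9,210 applies.
Difference: |$0 − $9,210| = $9,210.

$9,210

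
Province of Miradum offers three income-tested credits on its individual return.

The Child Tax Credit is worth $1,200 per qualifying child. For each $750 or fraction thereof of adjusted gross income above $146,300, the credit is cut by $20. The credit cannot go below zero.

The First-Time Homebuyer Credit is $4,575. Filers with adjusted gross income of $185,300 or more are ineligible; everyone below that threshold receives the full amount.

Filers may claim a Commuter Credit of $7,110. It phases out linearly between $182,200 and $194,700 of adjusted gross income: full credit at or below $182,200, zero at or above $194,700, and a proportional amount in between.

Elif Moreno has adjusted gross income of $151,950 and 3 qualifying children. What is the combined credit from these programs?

$15,125

Child Tax Credit: base = 3 × $1,200 = $3,600. income exceeds $146,300 by $5,650, which is 8 full-or-partial $750 increments; reduction = 8 × $20 = $160, leaving $3,440.
First-Time Homebuyer Credit: $151,950 is below the $185,300 cutoff, so the full $4,575 applies.
Commuter Credit: $151,950 is at or below the $182,200 threshold, so the full $7,110 applies.
Total: $3,440 + $4,575 + $7,110 = $15,125.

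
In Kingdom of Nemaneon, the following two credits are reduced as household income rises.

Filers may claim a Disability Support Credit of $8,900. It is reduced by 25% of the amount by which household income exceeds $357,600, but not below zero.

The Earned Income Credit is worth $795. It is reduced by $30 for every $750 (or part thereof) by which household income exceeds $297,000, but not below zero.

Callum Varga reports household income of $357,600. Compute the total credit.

$8,900

Disability Support Credit: $357,600 is at or below the $357,600 threshold, so the full $8,900 applies.
Earned Income Credit: income exceeds $297,000 by $60,600 → 81 increments × $30 = $2,430 ≥ base, so the credit is $0.
Total: $8,900 + $0 = $8,900.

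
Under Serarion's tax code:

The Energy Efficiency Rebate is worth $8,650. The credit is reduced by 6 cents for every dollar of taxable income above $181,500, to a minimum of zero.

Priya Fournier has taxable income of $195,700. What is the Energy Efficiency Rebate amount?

Energy Efficiency Rebate: 6% of the $14,200 excess over $181,500 is $852; credit = $8,650 − $852 = $7,798.

$7,798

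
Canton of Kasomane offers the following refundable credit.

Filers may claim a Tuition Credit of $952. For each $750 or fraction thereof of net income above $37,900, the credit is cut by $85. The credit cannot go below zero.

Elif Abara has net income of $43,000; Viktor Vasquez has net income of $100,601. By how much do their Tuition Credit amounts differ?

$357

Elif ($43,000): Tuition Credit: income exceeds $37,900 by $5,100, which is 7 full-or-partial $750 increments; reduction = 7 × $85 = $595, leaving $357.
Viktor ($100,601): Tuition Credit: income exceeds $37,900 by $62,701 → 84 increments × $85 = $7,140 ≥ base, so the credit is $0.
Difference: |$357 − $0| = $357.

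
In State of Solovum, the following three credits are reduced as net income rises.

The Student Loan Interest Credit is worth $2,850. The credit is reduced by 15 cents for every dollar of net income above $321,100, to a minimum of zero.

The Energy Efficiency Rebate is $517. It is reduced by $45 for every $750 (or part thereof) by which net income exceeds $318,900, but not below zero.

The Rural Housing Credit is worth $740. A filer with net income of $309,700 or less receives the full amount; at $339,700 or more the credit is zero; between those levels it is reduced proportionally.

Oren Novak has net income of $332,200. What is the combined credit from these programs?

Student Loan Interest Credit: 15% of the $11,100 excess over $321,100 is $1,665; credit = $2,850 − $1,665 = $1,185.
Energy Efficiency Rebate: income exceeds $318,900 by $13,300 → 18 increments × $45 = $810 ≥ base, so the credit is $0.
Rural Housing Credit: $332,200 is $22,500 into a $30,000 phase-out range, leaving 7,500/30,000 of the credit: $740 × 7,500/30,000 = $185.
Total: $1,185 + $0 + $185 = $1,370.

$1,370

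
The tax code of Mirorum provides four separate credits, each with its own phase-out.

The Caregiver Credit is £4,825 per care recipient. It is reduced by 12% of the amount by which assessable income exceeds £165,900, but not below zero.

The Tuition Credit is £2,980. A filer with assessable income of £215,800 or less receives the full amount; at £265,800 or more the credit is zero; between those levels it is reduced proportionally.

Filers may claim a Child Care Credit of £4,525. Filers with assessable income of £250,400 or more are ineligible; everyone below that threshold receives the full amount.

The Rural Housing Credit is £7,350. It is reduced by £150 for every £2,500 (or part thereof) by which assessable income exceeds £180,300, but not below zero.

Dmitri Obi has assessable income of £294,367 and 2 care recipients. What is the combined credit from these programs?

£450

Caregiver Credit: base = 2 × £4,825 = £9,650. 12% of the £128,467 excess over £165,900 is £15,416.04 ≥ base, so the credit is £0.
Tuition Credit: £294,367 is at or above £265,800, so the credit is £0.
Child Care Credit: £294,367 meets or exceeds the £250,400 cutoff, so the credit is £0.
Rural Housing Credit: income exceeds £180,300 by £114,067, which is 46 full-or-partial £2,500 increments; reduction = 46 × £150 = £6,900, leaving £450.
Total: £0 + £0 + £0 + £450 = £450.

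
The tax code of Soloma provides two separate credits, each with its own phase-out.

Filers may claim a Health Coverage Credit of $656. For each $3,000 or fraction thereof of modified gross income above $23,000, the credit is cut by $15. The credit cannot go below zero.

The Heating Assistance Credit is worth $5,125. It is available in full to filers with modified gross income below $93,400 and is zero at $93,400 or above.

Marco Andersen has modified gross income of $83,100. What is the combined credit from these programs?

$5,466

Health Coverage Credit: income exceeds $23,000 by $60,100, which is 21 full-or-partial $3,000 increments; reduction = 21 × $15 = $315, leaving $341.
Heating Assistance Credit: $83,100 is below the $93,400 cutoff, so the full $5,125 applies.
Total: $341 + $5,125 = $5,466.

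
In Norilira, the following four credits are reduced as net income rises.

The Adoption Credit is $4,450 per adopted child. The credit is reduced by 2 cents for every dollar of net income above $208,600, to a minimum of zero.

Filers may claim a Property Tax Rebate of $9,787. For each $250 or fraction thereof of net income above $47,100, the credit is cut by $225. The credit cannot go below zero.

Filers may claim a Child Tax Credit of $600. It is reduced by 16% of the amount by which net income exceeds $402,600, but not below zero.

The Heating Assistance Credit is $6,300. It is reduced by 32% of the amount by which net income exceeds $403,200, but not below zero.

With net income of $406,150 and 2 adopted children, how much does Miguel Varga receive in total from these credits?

$10,337

Adoption Credit: base = 2 × $4,450 = $8,900. 2% of the $197,550 excess over $208,600 is $3,951; credit = $8,900 − $3,951 = $4,949.
Property Tax Rebate: income exceeds $47,100 by $359,050 → 1437 increments × $225 = $323,325 ≥ base, so the credit is $0.
Child Tax Credit: 16% of the $3,550 excess over $402,600 is $568; credit = $600 − $568 = $32.
Heating Assistance Credit: 32% of the $2,950 excess over $403,200 is $944; credit = $6,300 − $944 = $5,356.
Total: $4,949 + $0 + $32 + $5,356 = $10,337.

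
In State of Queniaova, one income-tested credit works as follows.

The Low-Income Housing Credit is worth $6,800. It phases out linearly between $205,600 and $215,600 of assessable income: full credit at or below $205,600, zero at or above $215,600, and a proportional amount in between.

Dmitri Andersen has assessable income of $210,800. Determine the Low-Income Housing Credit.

$3,264

Low-Income Housing Credit: $210,800 is $5,200 into a $10,000 phase-out range, leaving 4,800/10,000 of the credit: $6,800 × 4,800/10,000 = $3,264.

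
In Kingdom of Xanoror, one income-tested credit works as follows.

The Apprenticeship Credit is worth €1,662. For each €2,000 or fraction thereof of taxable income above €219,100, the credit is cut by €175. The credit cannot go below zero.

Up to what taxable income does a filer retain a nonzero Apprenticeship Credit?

€237,100

After 9 increments the reduction is 9 × €175 = €1,575, leaving €87; one more increment wipes it out. Increment 9 ends at excess 9 × €2,000 = €18,000, so the highest qualifying income is €219,100 + €18,000 = €237,100.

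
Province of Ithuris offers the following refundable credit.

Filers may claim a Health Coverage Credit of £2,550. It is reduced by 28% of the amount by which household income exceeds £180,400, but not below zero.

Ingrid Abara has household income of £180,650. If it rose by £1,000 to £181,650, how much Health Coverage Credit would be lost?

£280

At £180,650 — 28% of the £250 excess over £180,400 is £70; credit = £2,550 − £70 = £2,480.
At £181,650 — 28% of the £1,250 excess over £180,400 is £350; credit = £2,550 − £350 = £2,200.
Lost: £2,480 − £2,200 = £280.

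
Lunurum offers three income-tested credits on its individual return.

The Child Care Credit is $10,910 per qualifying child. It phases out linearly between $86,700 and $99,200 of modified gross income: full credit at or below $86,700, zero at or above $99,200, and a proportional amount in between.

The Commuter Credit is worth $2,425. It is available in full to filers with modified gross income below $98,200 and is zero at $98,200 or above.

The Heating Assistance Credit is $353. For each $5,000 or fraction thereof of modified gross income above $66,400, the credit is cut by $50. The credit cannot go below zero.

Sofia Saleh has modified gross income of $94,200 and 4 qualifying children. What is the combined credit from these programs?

Child Care Credit: base = 4 × $10,910 = $43,640. $94,200 is $7,500 into a $12,500 phase-out range, leaving 5,000/12,500 of the credit: $43,640 × 5,000/12,500 = $17,456.
Commuter Credit: $94,200 is below the $98,200 cutoff, so the full $2,425 applies.
Heating Assistance Credit: income exceeds $66,400 by $27,800, which is 6 full-or-partial $5,000 increments; reduction = 6 × $50 = $300, leaving $53.
Total: $17,456 + $2,425 + $53 = $19,934.

$19,934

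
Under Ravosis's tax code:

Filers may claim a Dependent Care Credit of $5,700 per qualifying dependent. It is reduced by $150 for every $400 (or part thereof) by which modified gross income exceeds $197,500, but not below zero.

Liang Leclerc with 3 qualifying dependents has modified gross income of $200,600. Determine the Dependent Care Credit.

Dependent Care Credit: base = 3 × $5,700 = $17,100. income exceeds $197,500 by $3,100, which is 8 full-or-partial $400 increments; reduction = 8 × $150 = $1,200, leaving $15,900.

$15,900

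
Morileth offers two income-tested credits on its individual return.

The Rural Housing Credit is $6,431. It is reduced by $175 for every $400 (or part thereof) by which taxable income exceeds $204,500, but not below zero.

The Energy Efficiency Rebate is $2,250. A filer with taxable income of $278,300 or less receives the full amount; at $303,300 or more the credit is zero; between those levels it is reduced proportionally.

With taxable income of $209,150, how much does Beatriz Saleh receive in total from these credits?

Rural Housing Credit: income exceeds $204,500 by $4,650, which is 12 full-or-partial $400 increments; reduction = 12 × $175 = $2,100, leaving $4,331.
Energy Efficiency Rebate: $209,150 is at or below the $278,300 threshold, so the full $2,250 applies.
Total: $4,331 + $2,250 = $6,581.

$6,581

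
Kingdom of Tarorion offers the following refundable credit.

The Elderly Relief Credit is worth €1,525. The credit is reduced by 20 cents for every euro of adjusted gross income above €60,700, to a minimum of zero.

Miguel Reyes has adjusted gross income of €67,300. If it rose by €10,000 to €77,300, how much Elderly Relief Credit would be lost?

€205

At €67,300 — 20% of the €6,600 excess over €60,700 is €1,320; credit = €1,525 − €1,320 = €205.
At €77,300 — 20% of the €16,600 excess over €60,700 is €3,320 ≥ base, so the credit is €0.
Lost: €205 − €0 = €205.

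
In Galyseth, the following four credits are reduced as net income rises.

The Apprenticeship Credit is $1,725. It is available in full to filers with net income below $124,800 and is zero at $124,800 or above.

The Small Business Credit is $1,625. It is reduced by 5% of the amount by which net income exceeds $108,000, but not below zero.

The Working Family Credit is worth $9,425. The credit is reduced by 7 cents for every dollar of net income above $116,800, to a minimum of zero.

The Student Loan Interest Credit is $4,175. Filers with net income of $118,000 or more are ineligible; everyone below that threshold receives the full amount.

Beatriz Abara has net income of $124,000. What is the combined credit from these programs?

$11,471

Apprenticeship Credit: $124,000 is below the $124,800 cutoff, so the full $1,725 applies.
Small Business Credit: 5% of the $16,000 excess over $108,000 is $800; credit = $1,625 − $800 = $825.
Working Family Credit: 7% of the $7,200 excess over $116,800 is $504; credit = $9,425 − $504 = $8,921.
Student Loan Interest Credit: $124,000 meets or exceeds the $118,000 cutoff, so the credit is $0.
Total: $1,725 + $825 + $8,921 + $0 = $11,471.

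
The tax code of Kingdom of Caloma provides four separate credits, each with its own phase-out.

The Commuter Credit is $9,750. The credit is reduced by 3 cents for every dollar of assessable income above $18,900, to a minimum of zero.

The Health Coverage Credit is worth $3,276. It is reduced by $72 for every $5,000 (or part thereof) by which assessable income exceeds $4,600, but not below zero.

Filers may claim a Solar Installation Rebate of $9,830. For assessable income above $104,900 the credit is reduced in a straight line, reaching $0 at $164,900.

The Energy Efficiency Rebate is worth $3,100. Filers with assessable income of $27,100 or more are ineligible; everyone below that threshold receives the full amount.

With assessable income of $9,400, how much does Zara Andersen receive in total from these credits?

Commuter Credit: $9,400 is at or below the $18,900 threshold, so the full $9,750 applies.
Health Coverage Credit: income exceeds $4,600 by $4,800, which is 1 full-or-partial $5,000 increment; reduction = 1 × $72 = $72, leaving $3,204.
Solar Installation Rebate: $9,400 is at or below the $104,900 threshold, so the full $9,830 applies.
Energy Efficiency Rebate: $9,400 is below the $27,100 cutoff, so the full $3,100 applies.
Total: $9,750 + $3,204 + $9,830 + $3,100 = $25,884.

$25,884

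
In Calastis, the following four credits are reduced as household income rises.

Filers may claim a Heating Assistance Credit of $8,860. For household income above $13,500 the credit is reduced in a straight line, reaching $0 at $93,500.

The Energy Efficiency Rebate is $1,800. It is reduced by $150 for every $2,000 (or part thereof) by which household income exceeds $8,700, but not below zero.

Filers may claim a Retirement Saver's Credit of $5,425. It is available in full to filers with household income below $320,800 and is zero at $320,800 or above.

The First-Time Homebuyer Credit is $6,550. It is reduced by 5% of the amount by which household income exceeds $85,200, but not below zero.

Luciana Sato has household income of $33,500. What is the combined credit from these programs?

Heating Assistance Credit: $33,500 is $20,000 into a $80,000 phase-out range, leaving 60,000/80,000 of the credit: $8,860 × 60,000/80,000 = $6,645.
Energy Efficiency Rebate: income exceeds $8,700 by $24,800 → 13 increments × $150 = $1,950 ≥ base, so the credit is $0.
Retirement Saver's Credit: $33,500 is below the $320,800 cutoff, so the full $5,425 applies.
First-Time Homebuyer Credit: $33,500 is at or below the $85,200 threshold, so the full $6,550 applies.
Total: $6,645 + $0 + $5,425 + $6,550 = $18,620.

$18,620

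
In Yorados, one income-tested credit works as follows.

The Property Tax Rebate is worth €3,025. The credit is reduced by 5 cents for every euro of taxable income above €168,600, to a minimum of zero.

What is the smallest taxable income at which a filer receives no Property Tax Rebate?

€229,100

The credit falls by 5% of each euro above €168,600, so it reaches zero when the excess is €3,025 / 5% = €60,500: income = €168,600 + €60,500 = €229,100.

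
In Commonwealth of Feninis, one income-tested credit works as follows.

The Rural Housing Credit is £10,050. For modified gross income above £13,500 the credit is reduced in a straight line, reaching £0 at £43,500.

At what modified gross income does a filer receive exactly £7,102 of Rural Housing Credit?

£22,300

£7,102 is 7,102/10,050 of the full £10,050, so 2,948/10,050 of the £30,000 range has been used: income = £13,500 + £30,000 × 2,948/10,050 = £22,300.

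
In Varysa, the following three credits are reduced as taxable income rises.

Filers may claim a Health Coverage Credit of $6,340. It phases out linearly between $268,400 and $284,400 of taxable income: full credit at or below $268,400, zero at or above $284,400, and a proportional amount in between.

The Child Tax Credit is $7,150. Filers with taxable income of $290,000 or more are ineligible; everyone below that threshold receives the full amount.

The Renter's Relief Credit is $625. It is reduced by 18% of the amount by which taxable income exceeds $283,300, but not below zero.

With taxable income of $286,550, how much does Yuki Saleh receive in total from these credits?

Health Coverage Credit: $286,550 is at or above $284,400, so the credit is $0.
Child Tax Credit: $286,550 is below the $290,000 cutoff, so the full $7,150 applies.
Renter's Relief Credit: 18% of the $3,250 excess over $283,300 is $585; credit = $625 − $585 = $40.
Total: $0 + $7,150 + $40 = $7,190.

$7,190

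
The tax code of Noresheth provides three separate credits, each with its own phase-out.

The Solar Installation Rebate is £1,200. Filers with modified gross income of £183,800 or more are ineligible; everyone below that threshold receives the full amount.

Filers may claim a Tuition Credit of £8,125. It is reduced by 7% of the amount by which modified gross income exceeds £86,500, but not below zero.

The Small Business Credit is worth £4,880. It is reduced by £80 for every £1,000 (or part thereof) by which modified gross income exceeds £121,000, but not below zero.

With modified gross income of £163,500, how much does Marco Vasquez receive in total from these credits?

£5,375

Solar Installation Rebate: £163,500 is below the £183,800 cutoff, so the full £1,200 applies.
Tuition Credit: 7% of the £77,000 excess over £86,500 is £5,390; credit = £8,125 − £5,390 = £2,735.
Small Business Credit: income exceeds £121,000 by £42,500, which is 43 full-or-partial £1,000 increments; reduction = 43 × £80 = £3,440, leaving £1,440.
Total: £1,200 + £2,735 + £1,440 = £5,375.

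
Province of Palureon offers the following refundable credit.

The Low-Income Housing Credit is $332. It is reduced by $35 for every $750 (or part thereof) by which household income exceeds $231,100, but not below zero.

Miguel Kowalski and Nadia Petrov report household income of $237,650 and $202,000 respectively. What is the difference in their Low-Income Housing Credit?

Miguel ($237,650): Low-Income Housing Credit: income exceeds $231,100 by $6,550, which is 9 full-or-partial $750 increments; reduction = 9 × $35 = $315, leaving $17.
Nadia ($202,000): Low-Income Housing Credit: $202,000 is at or below the $231,100 threshold, so the full $332 applies.
Difference: |$17 − $332| = $315.

$315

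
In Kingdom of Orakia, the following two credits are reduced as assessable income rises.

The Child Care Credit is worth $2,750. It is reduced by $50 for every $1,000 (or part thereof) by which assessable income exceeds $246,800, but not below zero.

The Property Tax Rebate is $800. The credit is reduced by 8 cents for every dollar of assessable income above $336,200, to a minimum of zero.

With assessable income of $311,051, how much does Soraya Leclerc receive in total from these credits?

Child Care Credit: income exceeds $246,800 by $64,251 → 65 increments × $50 = $3,250 ≥ base, so the credit is $0.
Property Tax Rebate: $311,051 is at or below the $336,200 threshold, so the full $800 applies.
Total: $0 + $800 = $800.

$800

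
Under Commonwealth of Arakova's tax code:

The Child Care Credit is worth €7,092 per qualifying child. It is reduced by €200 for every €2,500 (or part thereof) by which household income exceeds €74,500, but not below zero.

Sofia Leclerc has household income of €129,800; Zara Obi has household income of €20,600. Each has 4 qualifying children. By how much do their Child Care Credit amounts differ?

Sofia (€129,800): Child Care Credit: base = 4 × €7,092 = €28,368. income exceeds €74,500 by €55,300, which is 23 full-or-partial €2,500 increments; reduction = 23 × €200 = €4,600, leaving €23,768.
Zara (€20,600): Child Care Credit: base = 4 × €7,092 = €28,368. €20,600 is at or below the €74,500 threshold, so the full €28,368 applies.
Difference: |€23,768 − €28,368| = €4,600.

€4,600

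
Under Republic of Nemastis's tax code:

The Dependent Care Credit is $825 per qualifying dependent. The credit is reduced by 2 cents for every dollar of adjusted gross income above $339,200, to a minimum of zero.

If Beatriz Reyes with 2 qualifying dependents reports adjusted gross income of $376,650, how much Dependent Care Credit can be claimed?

$901

Dependent Care Credit: base = 2 × $825 = $1,650. 2% of the $37,450 excess over $339,200 is $749; credit = $1,650 − $749 = $901.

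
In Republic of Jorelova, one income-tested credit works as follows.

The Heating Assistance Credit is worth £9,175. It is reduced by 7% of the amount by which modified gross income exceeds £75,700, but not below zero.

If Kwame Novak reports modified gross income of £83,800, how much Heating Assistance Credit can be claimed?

£8,608

Heating Assistance Credit: 7% of the £8,100 excess over £75,700 is £567; credit = £9,175 − £567 = £8,608.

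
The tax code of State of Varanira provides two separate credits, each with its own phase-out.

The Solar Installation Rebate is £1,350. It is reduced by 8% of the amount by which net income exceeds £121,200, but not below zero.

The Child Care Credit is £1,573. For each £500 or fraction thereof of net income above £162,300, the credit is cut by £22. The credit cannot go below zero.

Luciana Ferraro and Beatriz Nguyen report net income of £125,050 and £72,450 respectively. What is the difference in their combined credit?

Luciana (£125,050): Solar Installation Rebate: 8% of the £3,850 excess over £121,200 is £308; credit = £1,350 − £308 = £1,042. Child Care Credit: £125,050 is at or below the £162,300 threshold, so the full £1,573 applies. total £1,042 + £1,573 = £2,615
Beatriz (£72,450): Solar Installation Rebate: £72,450 is at or below the £121,200 threshold, so the full £1,350 applies. Child Care Credit: £72,450 is at or below the £162,300 threshold, so the full £1,573 applies. total £1,350 + £1,573 = £2,923
Difference: |£2,615 − £2,923| = £308.

£308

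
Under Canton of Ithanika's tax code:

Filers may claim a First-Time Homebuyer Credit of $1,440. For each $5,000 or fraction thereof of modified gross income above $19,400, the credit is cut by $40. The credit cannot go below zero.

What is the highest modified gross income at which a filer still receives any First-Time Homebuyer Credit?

$194,400

After 35 increments the reduction is 35 × $40 = $1,400, leaving $40; one more increment wipes it out. Increment 35 ends at excess 35 × $5,000 = $175,000, so the highest qualifying income is $19,400 + $175,000 = $194,400.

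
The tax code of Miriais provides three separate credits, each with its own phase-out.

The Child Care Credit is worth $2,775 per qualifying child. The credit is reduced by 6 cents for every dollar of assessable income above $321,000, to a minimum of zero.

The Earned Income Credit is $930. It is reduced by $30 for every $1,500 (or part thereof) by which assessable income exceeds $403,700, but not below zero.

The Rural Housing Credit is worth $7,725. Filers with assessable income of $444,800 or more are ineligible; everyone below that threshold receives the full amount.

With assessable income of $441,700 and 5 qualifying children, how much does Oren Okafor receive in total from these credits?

$14,508

Child Care Credit: base = 5 × $2,775 = $13,875. 6% of the $120,700 excess over $321,000 is $7,242; credit = $13,875 − $7,242 = $6,633.
Earned Income Credit: income exceeds $403,700 by $38,000, which is 26 full-or-partial $1,500 increments; reduction = 26 × $30 = $780, leaving $150.
Rural Housing Credit: $441,700 is below the $444,800 cutoff, so the full $7,725 applies.
Total: $6,633 + $150 + $7,725 = $14,508.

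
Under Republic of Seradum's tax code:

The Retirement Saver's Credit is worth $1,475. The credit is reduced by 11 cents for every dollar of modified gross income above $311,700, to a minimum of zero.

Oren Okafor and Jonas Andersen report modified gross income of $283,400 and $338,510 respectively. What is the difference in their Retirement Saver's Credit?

Oren ($283,400): Retirement Saver's Credit: $283,400 is at or below the $311,700 threshold, so the full $1,475 applies.
Jonas ($338,510): Retirement Saver's Credit: 11% of the $26,810 excess over $311,700 is $2,949.10 ≥ base, so the credit is $0.
Difference: |$1,475 − $0| = $1,475.

$1,475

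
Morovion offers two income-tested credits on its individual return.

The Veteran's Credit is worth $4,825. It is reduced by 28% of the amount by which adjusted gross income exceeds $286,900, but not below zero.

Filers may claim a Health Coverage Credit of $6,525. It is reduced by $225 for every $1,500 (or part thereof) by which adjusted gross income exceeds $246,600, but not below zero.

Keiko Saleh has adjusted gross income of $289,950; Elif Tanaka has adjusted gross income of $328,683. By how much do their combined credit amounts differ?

$3,971

Keiko ($289,950): Veteran's Credit: 28% of the $3,050 excess over $286,900 is $854; credit = $4,825 − $854 = $3,971. Health Coverage Credit: income exceeds $246,600 by $43,350 → 29 increments × $225 = $6,525 ≥ base, so the credit is $0. total $3,971 + $0 = $3,971
Elif ($328,683): Veteran's Credit: 28% of the $41,783 excess over $286,900 is $11,699.24 ≥ base, so the credit is $0. Health Coverage Credit: income exceeds $246,600 by $82,083 → 55 increments × $225 = $12,375 ≥ base, so the credit is $0. total $0 + $0 = $0
Difference: |$3,971 − $0| = $3,971.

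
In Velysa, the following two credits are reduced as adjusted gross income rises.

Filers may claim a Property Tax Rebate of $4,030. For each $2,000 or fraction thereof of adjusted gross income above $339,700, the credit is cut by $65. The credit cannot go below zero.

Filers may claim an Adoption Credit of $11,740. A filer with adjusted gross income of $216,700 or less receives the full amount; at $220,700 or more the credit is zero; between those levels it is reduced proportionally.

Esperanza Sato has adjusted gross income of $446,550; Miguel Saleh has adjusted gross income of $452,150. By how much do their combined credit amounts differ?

$195

Esperanza ($446,550): Property Tax Rebate: income exceeds $339,700 by $106,850, which is 54 full-or-partial $2,000 increments; reduction = 54 × $65 = $3,510, leaving $520. Adoption Credit: $446,550 is at or above $220,700, so the credit is $0. total $520 + $0 = $520
Miguel ($452,150): Property Tax Rebate: income exceeds $339,700 by $112,450, which is 57 full-or-partial $2,000 increments; reduction = 57 × $65 = $3,705, leaving $325. Adoption Credit: $452,150 is at or above $220,700, so the credit is $0. total $325 + $0 = $325
Difference: |$520 − $325| = $195.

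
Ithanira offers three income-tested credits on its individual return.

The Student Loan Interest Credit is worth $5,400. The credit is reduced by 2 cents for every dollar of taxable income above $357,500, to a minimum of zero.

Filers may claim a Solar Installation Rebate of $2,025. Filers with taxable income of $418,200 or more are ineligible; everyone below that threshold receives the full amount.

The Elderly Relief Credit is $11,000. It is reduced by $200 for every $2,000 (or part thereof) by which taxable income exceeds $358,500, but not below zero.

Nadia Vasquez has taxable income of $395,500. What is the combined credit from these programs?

$13,865

Student Loan Interest Credit: 2% of the $38,000 excess over $357,500 is $760; credit = $5,400 − $760 = $4,640.
Solar Installation Rebate: $395,500 is below the $418,200 cutoff, so the full $2,025 applies.
Elderly Relief Credit: income exceeds $358,500 by $37,000, which is 19 full-or-partial $2,000 increments; reduction = 19 × $200 = $3,800, leaving $7,200.
Total: $4,640 + $2,025 + $7,200 = $13,865.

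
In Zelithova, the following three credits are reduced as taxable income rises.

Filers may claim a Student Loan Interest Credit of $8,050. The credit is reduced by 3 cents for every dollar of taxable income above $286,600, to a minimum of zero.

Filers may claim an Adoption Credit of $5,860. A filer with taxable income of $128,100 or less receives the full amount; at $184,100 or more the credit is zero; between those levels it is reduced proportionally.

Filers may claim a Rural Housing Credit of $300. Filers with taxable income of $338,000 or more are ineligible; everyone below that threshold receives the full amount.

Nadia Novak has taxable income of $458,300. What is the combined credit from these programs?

$2,899

Student Loan Interest Credit: 3% of the $171,700 excess over $286,600 is $5,151; credit = $8,050 − $5,151 = $2,899.
Adoption Credit: $458,300 is at or above $184,100, so the credit is $0.
Rural Housing Credit: $458,300 meets or exceeds the $338,000 cutoff, so the credit is $0.
Total: $2,899 + $0 + $0 = $2,899.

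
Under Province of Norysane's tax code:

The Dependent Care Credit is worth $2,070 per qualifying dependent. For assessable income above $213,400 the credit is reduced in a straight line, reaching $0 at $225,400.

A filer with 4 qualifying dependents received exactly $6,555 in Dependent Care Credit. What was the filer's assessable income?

Full credit = 4 × $2,070 = $8,280.
$6,555 is 6,555/8,280 of the full $8,280, so 1,725/8,280 of the $12,000 range has been used: income = $213,400 + $12,000 × 1,725/8,280 = $215,900.

$215,900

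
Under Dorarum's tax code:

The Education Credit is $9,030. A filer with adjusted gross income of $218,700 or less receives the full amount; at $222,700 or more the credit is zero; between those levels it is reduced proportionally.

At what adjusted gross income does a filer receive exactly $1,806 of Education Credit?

$1,806 is 1,806/9,030 of the full $9,030, so 7,224/9,030 of the $4,000 range has been used: income = $218,700 + $4,000 × 7,224/9,030 = $221,900.

$221,900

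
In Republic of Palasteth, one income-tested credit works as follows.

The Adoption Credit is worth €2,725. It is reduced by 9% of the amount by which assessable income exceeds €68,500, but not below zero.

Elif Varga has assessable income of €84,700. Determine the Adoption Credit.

Adoption Credit: 9% of the €16,200 excess over €68,500 is €1,458; credit = €2,725 − €1,458 = €1,267.

€1,267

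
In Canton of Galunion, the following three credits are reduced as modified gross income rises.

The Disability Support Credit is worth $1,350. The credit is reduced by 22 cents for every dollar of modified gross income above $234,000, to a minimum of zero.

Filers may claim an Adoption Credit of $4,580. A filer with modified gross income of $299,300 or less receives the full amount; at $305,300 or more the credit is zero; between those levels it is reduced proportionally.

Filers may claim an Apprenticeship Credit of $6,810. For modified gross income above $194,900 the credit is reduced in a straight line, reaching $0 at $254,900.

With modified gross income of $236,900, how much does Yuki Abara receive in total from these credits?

Disability Support Credit: 22% of the $2,900 excess over $234,000 is $638; credit = $1,350 − $638 = $712.
Adoption Credit: $236,900 is at or below the $299,300 threshold, so the full $4,580 applies.
Apprenticeship Credit: $236,900 is $42,000 into a $60,000 phase-out range, leaving 18,000/60,000 of the credit: $6,810 × 18,000/60,000 = $2,043.
Total: $712 + $4,580 + $2,043 = $7,335.

$7,335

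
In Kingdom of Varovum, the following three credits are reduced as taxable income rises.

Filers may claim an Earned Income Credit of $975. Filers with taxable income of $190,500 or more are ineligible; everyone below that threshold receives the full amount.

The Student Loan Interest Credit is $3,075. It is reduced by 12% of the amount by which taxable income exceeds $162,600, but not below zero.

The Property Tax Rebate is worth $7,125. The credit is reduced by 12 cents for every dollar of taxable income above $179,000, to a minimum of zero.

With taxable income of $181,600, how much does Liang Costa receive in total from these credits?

Earned Income Credit: $181,600 is below the $190,500 cutoff, so the full $975 applies.
Student Loan Interest Credit: 12% of the $19,000 excess over $162,600 is $2,280; credit = $3,075 − $2,280 = $795.
Property Tax Rebate: 12% of the $2,600 excess over $179,000 is $312; credit = $7,125 − $312 = $6,813.
Total: $975 + $795 + $6,813 = $8,583.

$8,583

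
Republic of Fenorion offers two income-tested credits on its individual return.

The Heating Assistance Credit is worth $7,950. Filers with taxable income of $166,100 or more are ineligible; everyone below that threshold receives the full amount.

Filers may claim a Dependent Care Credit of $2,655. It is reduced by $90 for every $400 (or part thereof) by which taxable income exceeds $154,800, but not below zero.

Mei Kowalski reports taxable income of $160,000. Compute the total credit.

Heating Assistance Credit: $160,000 is below the $166,100 cutoff, so the full $7,950 applies.
Dependent Care Credit: income exceeds $154,800 by $5,200, which is 13 full-or-partial $400 increments; reduction = 13 × $90 = $1,170, leaving $1,485.
Total: $7,950 + $1,485 = $9,435.

$9,435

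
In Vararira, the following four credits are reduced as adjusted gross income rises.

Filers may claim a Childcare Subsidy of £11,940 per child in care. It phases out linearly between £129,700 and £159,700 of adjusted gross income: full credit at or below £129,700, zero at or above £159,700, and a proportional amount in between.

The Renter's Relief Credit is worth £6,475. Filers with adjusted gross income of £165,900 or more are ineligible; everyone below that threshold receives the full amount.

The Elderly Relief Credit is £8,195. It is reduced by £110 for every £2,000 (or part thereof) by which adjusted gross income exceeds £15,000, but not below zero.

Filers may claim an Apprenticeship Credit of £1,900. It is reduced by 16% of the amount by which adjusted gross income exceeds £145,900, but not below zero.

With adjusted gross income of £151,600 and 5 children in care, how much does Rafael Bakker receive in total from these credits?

£24,187

Childcare Subsidy: base = 5 × £11,940 = £59,700. £151,600 is £21,900 into a £30,000 phase-out range, leaving 8,100/30,000 of the credit: £59,700 × 8,100/30,000 = £16,119.
Renter's Relief Credit: £151,600 is below the £165,900 cutoff, so the full £6,475 applies.
Elderly Relief Credit: income exceeds £15,000 by £136,600, which is 69 full-or-partial £2,000 increments; reduction = 69 × £110 = £7,590, leaving £605.
Apprenticeship Credit: 16% of the £5,700 excess over £145,900 is £912; credit = £1,900 − £912 = £988.
Total: £16,119 + £6,475 + £605 + £988 = £24,187.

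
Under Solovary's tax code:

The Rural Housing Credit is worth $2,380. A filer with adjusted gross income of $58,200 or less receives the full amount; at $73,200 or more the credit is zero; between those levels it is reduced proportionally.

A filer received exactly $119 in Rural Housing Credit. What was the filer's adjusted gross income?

$119 is 119/2,380 of the full $2,380, so 2,261/2,380 of the $15,000 range has been used: income = $58,200 + $15,000 × 2,261/2,380 = $72,450.

$72,450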